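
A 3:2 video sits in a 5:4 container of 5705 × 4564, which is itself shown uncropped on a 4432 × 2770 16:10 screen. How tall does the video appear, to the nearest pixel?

2308 px

First fit — 3:2 into 5705×4564 spans the width: 5705.00 × 3803.33.
Second fit — the 5:4 canvas into 4432×2770 spans the height: 3462.50 × 2770.00 (×0.6069 from 5705×4564).
So the video's height is 3803.33 × 0.6069 ≈ 2308.33.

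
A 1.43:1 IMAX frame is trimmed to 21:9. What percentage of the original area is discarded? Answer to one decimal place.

The width stays; only height is cut (since 21:9 is wider than 1.43:1 IMAX).
(1.430)/(2.333) ≈ 0.613 of the area survives, leaving 38.71% discarded.

38.7%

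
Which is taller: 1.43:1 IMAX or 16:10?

1.43 and 16:10 = 1.6; 1.6 > 1.43. The smaller width-to-height ratio is the taller frame.

1.43:1 IMAX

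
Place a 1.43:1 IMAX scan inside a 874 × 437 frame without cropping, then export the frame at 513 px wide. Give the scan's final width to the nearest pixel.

Fitted into 874×437, the scan spans the height; its width is 437 × 1.430 ≈ 624.91 px.
The frame scales by 513/874 = 0.5870; 624.91 × 0.5870 ≈ 366.80 px.

367 px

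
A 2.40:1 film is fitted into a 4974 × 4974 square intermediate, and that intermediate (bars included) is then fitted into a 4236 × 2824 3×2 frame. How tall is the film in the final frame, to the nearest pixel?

1177 px

Inside the 4974×4974 canvas the film is width-limited at 4974.00 × 2072.50.
square in 4236×2824: fills the height, so the intermediate becomes 2824.00 × 2824.00 — a scale of ×0.5678.
Applying the same ×0.5678: 2072.50 → 1176.67.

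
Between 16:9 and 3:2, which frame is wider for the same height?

16:9 = 1.778 and 3:2 = 1.5; 1.778 > 1.5.

16:9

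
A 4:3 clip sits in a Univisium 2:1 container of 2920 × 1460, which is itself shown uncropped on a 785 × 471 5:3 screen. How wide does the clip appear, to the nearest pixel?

523 px

4:3 in 2920×1460: fills the height, so the clip is 1946.67 × 1460.00.
The Univisium 2:1 canvas is width-limited in 785×471, giving 785.00 × 392.50; scale factor 0.2688.
So the clip's width is 1946.67 × 0.2688 ≈ 523.33.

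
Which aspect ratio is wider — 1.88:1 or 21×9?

21×9

1.88 and 21×9 = 2.333; 2.333 > 1.88.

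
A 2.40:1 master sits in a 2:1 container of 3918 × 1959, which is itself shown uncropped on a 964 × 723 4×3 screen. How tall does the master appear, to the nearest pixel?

402 px

First fit — 2.40:1 into 3918×1959 spans the width: 3918.00 × 1632.50.
The 2:1 canvas is width-limited in 964×723, giving 964.00 × 482.00; scale factor 0.2460.
The master scales with it: height 1632.50 × 0.2460 ≈ 401.67.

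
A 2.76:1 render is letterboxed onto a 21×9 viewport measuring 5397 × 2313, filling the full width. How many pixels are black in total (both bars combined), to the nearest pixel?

Content height = 5397 / 2.760 ≈ 1955.4348 px.
Black = 2313 − 1955.4348 = 357.5652 px.
That's 357.5652 × 5397 ≈ 1929779 black pixels.

1929779 pixels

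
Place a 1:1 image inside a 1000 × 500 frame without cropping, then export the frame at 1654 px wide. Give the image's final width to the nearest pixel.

827 px

In the 1000×500 frame the image fills the height: width = 500 × 1/1 ≈ 500.00 px.
The frame scales by 1654/1000 = 1.6540; 500.00 × 1.6540 ≈ 827.00 px.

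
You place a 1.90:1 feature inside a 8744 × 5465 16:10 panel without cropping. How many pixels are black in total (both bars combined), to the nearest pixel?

7545152 pixels

1.90:1 is wider than 16:10, so it spans the full width.
That makes the image 4602.1053 px tall (8744 / 1.900).
Leftover height: 5465 − 4602.1053 = 862.8947 px.
Across the 8744-px span: 862.8947 × 8744 ≈ 7545152 px.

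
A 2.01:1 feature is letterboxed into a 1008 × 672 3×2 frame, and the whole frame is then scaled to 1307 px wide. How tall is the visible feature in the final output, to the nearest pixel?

650 px

In the 1008×672 frame the feature fills the width: height = 1008 / 2.010 ≈ 501.49 px.
The frame scales by 1307/1008 = 1.2966; 501.49 × 1.2966 ≈ 650.25 px.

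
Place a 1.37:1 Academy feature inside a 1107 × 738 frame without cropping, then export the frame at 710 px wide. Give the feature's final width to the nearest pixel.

In the 1107×738 frame the feature fills the height: width = 738 × 1.370 ≈ 1011.06 px.
The frame scales by 710/1107 = 0.6414; 1011.06 × 0.6414 ≈ 648.47 px.

648 px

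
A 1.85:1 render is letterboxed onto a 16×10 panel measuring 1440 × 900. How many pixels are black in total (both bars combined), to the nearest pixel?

Since 1.850 > 1.600, the render is width-limited.
The render is 1440 / 1.850 ≈ 778.3784 px tall.
900 − 778.3784 = 121.6216 px of bars.
Bar area = 121.6216 × 1440 ≈ 175135 px.

175135 pixels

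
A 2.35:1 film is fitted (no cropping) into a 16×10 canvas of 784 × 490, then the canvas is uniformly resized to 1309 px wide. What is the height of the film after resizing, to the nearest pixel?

557 px

Fitted into 784×490, the film spans the width; its height is 784 / 2.350 ≈ 333.62 px.
Scaling 784 → 1309 is ×1.6696, so the height becomes 333.62 × 1.6696 ≈ 557.02 px.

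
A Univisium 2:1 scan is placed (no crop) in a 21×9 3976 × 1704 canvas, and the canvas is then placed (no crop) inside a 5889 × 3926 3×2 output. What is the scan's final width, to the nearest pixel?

First fit — Univisium 2:1 into 3976×1704 spans the height: 3408.00 × 1704.00.
21×9 in 5889×3926: fills the width, so the intermediate becomes 5889.00 × 2523.86 — a scale of ×1.4811.
Applying the same ×1.4811: 3408.00 → 5047.71.

5048 px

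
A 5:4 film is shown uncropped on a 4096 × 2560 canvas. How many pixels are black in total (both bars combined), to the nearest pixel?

2293760 pixels

5:4 is narrower than 16:10, so it spans the full height.
Content width = 2560 × 5/4 ≈ 3200.0000 px.
Leftover width: 4096 − 3200.0000 = 896.0000 px.
Bar area = 896.0000 × 2560 ≈ 2293760 px.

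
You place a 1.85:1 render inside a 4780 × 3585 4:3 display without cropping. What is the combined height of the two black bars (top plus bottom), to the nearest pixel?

1001 px

1.85:1 (1.850) > 4:3 (1.333), so the render fills the width.
That makes the image 2583.78 px tall (4780 / 1.850).
Black = 3585 − 2583.78 = 1001.22 px.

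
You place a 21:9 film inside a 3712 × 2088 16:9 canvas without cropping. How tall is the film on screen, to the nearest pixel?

1591 px

Since 2.333 > 1.778, the film is width-limited.
The film is 3712 × 9/21 ≈ 1590.86 px tall.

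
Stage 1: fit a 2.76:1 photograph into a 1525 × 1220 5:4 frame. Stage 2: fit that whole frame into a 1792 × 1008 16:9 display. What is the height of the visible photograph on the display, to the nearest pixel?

457 px

Inside the 1525×1220 canvas the photograph is width-limited at 1525.00 × 552.54.
5:4 in 1792×1008: fills the height, so the intermediate becomes 1260.00 × 1008.00 — a scale of ×0.8262.
Applying the same ×0.8262: 552.54 → 456.52.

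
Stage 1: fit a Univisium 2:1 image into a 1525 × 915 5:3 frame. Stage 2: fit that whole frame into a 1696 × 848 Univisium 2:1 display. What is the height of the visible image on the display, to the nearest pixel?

Inside the 1525×915 canvas the image is width-limited at 1525.00 × 762.50.
5:3 in 1696×848: fills the height, so the intermediate becomes 1413.33 × 848.00 — a scale of ×0.9268.
So the image's height is 762.50 × 0.9268 ≈ 706.67.

707 px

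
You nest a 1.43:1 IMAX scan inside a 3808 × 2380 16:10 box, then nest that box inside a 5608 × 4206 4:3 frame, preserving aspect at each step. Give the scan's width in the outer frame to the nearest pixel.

5012 px

Inside the 3808×2380 canvas the scan is height-limited at 3403.40 × 2380.00.
16:10 in 5608×4206: fills the width, so the intermediate becomes 5608.00 × 3505.00 — a scale of ×1.4727.
The scan scales with it: width 3403.40 × 1.4727 ≈ 5012.15.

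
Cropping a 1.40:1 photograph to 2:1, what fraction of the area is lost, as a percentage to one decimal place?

Going from 1.40:1 to 2:1 means cutting height while keeping width.
Area ratio = (1.400)/(2.000) = 70.00%; the remaining 30.00% is cropped out.

30.0%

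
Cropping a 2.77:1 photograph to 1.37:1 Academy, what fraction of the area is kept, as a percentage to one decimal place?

The height stays; only width is cut (since 1.37:1 Academy is narrower than 2.77:1).
(1.370)/(2.770) ≈ 0.495 of the area survives.

49.5%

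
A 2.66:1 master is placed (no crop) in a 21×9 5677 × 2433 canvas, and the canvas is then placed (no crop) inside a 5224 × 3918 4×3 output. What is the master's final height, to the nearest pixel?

1964 px

First fit — 2.66:1 into 5677×2433 spans the width: 5677.00 × 2134.21.
The 21×9 canvas is width-limited in 5224×3918, giving 5224.00 × 2238.86; scale factor 0.9202.
So the master's height is 2134.21 × 0.9202 ≈ 1963.91.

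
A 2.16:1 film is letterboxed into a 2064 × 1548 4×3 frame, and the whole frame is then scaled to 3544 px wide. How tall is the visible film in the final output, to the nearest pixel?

1641 px

Fitted into 2064×1548, the film spans the width; its height is 2064 / 2.160 ≈ 955.56 px.
The frame scales by 3544/2064 = 1.7171; 955.56 × 1.7171 ≈ 1640.74 px.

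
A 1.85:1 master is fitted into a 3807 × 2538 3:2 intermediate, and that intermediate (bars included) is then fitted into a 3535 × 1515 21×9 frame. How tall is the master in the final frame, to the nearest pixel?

First fit — 1.85:1 into 3807×2538 spans the width: 3807.00 × 2057.84.
The 3:2 canvas is height-limited in 3535×1515, giving 2272.50 × 1515.00; scale factor 0.5969.
Applying the same ×0.5969: 2057.84 → 1228.38.

1228 px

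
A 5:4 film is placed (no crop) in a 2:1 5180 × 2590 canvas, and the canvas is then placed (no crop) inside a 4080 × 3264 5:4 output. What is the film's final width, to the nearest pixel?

2550 px

Inside the 5180×2590 canvas the film is height-limited at 3237.50 × 2590.00.
2:1 in 4080×3264: fills the width, so the intermediate becomes 4080.00 × 2040.00 — a scale of ×0.7876.
Applying the same ×0.7876: 3237.50 → 2550.00.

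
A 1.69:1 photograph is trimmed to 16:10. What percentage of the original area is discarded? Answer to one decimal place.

Going from 1.69:1 to 16:10 means cutting width while keeping height.
Area ratio = (1.600)/(1.690) = 94.67%; the remaining 5.33% is cropped out.

5.3%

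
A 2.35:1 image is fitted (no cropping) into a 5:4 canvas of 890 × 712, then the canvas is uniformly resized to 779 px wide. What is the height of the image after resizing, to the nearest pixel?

331 px

At 890×712 the image is width-limited, so height = 890 / 2.350 ≈ 378.72 px.
Scaling 890 → 779 is ×0.8753, so the height becomes 378.72 × 0.8753 ≈ 331.49 px.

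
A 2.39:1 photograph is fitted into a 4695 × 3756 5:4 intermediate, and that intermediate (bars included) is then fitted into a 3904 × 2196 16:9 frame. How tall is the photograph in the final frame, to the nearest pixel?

1149 px

Inside the 4695×3756 canvas the photograph is width-limited at 4695.00 × 1964.44.
Second fit — the 5:4 canvas into 3904×2196 spans the height: 2745.00 × 2196.00 (×0.5847 from 4695×3756).
So the photograph's height is 1964.44 × 0.5847 ≈ 1148.54.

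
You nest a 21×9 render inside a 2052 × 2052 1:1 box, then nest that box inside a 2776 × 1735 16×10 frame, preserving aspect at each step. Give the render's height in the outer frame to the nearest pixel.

21×9 in 2052×2052: fills the width, so the render is 2052.00 × 879.43.
The 1:1 canvas is height-limited in 2776×1735, giving 1735.00 × 1735.00; scale factor 0.8455.
The render scales with it: height 879.43 × 0.8455 ≈ 743.57.

744 px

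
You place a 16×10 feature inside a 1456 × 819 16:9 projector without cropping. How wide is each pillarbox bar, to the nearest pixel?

Since 1.600 < 1.778, the feature is height-limited.
That makes the image 1310.40 px wide (819 × 16/10).
1456 − 1310.40 = 145.60 px of bars (72.80 each).

73 px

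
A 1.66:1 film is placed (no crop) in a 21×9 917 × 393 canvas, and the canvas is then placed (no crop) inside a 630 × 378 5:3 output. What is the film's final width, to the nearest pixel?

448 px

Inside the 917×393 canvas the film is height-limited at 652.38 × 393.00.
The 21×9 canvas is width-limited in 630×378, giving 630.00 × 270.00; scale factor 0.6870.
The film scales with it: width 652.38 × 0.6870 ≈ 448.20.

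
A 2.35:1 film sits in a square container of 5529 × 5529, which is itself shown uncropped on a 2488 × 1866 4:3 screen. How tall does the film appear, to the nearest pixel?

794 px

2.35:1 in 5529×5529: fills the width, so the film is 5529.00 × 2352.77.
square in 2488×1866: fills the height, so the intermediate becomes 1866.00 × 1866.00 — a scale of ×0.3375.
So the film's height is 2352.77 × 0.3375 ≈ 794.04.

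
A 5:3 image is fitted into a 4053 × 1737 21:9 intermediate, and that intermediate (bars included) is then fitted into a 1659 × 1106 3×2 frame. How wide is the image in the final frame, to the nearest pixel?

5:3 in 4053×1737: fills the height, so the image is 2895.00 × 1737.00.
21:9 in 1659×1106: fills the width, so the intermediate becomes 1659.00 × 711.00 — a scale of ×0.4093.
So the image's width is 2895.00 × 0.4093 ≈ 1185.00.

1185 px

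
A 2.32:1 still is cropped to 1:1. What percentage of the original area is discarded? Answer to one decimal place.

56.9%

Going from 2.32:1 to 1:1 means cutting width while keeping height.
(1.000)/(2.320) ≈ 0.431 of the area survives, leaving 56.90% discarded.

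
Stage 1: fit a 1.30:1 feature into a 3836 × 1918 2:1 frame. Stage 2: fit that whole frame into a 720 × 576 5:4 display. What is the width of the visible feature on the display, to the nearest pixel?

Inside the 3836×1918 canvas the feature is height-limited at 2493.40 × 1918.00.
2:1 in 720×576: fills the width, so the intermediate becomes 720.00 × 360.00 — a scale of ×0.1877.
The feature scales with it: width 2493.40 × 0.1877 ≈ 468.00.

468 px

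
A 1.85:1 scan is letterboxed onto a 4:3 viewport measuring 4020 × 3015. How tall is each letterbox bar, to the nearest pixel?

Since 1.850 > 1.333, the scan is width-limited.
That makes the image 2172.97 px tall (4020 / 1.850).
3015 − 2172.97 = 842.03 px of bars (421.01 each).

421 px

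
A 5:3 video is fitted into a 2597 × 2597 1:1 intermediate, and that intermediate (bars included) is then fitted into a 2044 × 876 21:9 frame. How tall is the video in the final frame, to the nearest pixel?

5:3 in 2597×2597: fills the width, so the video is 2597.00 × 1558.20.
Second fit — the 1:1 canvas into 2044×876 spans the height: 876.00 × 876.00 (×0.3373 from 2597×2597).
Applying the same ×0.3373: 1558.20 → 525.60.

526 px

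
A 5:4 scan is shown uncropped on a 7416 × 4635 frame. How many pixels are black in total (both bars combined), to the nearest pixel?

5:4 (1.250) < 16:10 (1.600), so the scan fills the height.
That makes the image 5793.7500 px wide (4635 × 5/4).
7416 − 5793.7500 = 1622.2500 px of bars.
That's 1622.2500 × 4635 ≈ 7519129 black pixels.

7519129 pixels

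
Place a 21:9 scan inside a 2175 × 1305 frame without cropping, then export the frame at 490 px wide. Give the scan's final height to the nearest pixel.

In the 2175×1305 frame the scan fills the width: height = 2175 × 9/21 ≈ 932.14 px.
Resizing to 490 px wide multiplies everything by 0.2253: 932.14 → 210.00 px.

210 px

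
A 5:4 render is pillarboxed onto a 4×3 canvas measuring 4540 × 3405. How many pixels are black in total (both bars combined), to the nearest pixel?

966169 pixels

Since 1.250 < 1.333, the render is height-limited.
Content width = 3405 × 5/4 ≈ 4256.2500 px.
4540 − 4256.2500 = 283.7500 px of bars.
Across the 3405-px span: 283.7500 × 3405 ≈ 966169 px.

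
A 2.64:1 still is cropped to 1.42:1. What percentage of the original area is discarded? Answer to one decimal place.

46.2%

1.42:1 is narrower than 2.64:1, so the crop keeps the full height and trims the width.
Area ratio = (1.420)/(2.640) = 53.79%; the remaining 46.21% is cropped out.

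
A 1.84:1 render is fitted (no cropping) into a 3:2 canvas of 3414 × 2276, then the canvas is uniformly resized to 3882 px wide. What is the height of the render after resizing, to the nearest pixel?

In the 3414×2276 frame the render fills the width: height = 3414 / 1.840 ≈ 1855.43 px.
Scaling 3414 → 3882 is ×1.1371, so the height becomes 1855.43 × 1.1371 ≈ 2109.78 px.

2110 px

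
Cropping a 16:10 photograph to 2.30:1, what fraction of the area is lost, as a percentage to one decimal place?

The width stays; only height is cut (since 2.30:1 is wider than 16:10).
Fraction kept = (1.600)/(2.300) ≈ 69.57%, so 30.43% is lost.

30.4%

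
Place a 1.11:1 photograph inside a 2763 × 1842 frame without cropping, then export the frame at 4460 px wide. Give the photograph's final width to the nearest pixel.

3300 px

In the 2763×1842 frame the photograph fills the height: width = 1842 × 1.110 ≈ 2044.62 px.
The frame scales by 4460/2763 = 1.6142; 2044.62 × 1.6142 ≈ 3300.40 px.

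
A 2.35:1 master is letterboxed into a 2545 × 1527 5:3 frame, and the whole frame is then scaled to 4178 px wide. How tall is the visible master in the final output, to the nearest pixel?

At 2545×1527 the master is width-limited, so height = 2545 / 2.350 ≈ 1082.98 px.
Resizing to 4178 px wide multiplies everything by 1.6417: 1082.98 → 1777.87 px.

1778 px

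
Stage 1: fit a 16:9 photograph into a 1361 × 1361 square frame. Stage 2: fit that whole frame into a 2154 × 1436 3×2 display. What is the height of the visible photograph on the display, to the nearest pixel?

Inside the 1361×1361 canvas the photograph is width-limited at 1361.00 × 765.56.
square in 2154×1436: fills the height, so the intermediate becomes 1436.00 × 1436.00 — a scale of ×1.0551.
So the photograph's height is 765.56 × 1.0551 ≈ 807.75.

808 px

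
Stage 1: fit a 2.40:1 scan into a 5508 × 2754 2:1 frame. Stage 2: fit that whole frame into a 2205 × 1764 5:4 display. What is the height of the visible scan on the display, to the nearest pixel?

919 px

2.40:1 in 5508×2754: fills the width, so the scan is 5508.00 × 2295.00.
2:1 in 2205×1764: fills the width, so the intermediate becomes 2205.00 × 1102.50 — a scale of ×0.4003.
The scan scales with it: height 2295.00 × 0.4003 ≈ 918.75.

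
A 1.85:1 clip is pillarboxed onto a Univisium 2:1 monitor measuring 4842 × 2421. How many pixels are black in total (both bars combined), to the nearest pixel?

879186 pixels

Since 1.850 < 2.000, the clip is height-limited.
The clip is 2421 × 1.850 ≈ 4478.8500 px wide.
Leftover width: 4842 − 4478.8500 = 363.1500 px.
That's 363.1500 × 2421 ≈ 879186 black pixels.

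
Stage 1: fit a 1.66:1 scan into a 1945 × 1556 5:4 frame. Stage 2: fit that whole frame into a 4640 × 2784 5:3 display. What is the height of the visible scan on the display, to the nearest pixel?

1.66:1 in 1945×1556: fills the width, so the scan is 1945.00 × 1171.69.
Second fit — the 5:4 canvas into 4640×2784 spans the height: 3480.00 × 2784.00 (×1.7892 from 1945×1556).
Applying the same ×1.7892: 1171.69 → 2096.39.

2096 px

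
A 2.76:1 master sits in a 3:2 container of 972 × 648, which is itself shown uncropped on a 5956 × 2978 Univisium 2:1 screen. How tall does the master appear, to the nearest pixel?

2.76:1 in 972×648: fills the width, so the master is 972.00 × 352.17.
The 3:2 canvas is height-limited in 5956×2978, giving 4467.00 × 2978.00; scale factor 4.5957.
The master scales with it: height 352.17 × 4.5957 ≈ 1618.48.

1618 px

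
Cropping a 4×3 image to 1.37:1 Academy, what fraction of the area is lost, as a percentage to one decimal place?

2.7%

The width stays; only height is cut (since 1.37:1 Academy is wider than 4×3).
Area ratio = (1.333)/(1.370) = 97.32%; the remaining 2.68% is cropped out.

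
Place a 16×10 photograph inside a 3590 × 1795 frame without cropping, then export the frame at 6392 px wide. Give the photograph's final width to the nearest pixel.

5114 px

At 3590×1795 the photograph is height-limited, so width = 1795 × 16/10 ≈ 2872.00 px.
Resizing to 6392 px wide multiplies everything by 1.7805: 2872.00 → 5113.60 px.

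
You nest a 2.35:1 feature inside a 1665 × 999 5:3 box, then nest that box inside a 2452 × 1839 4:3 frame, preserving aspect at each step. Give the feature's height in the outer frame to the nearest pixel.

1043 px

First fit — 2.35:1 into 1665×999 spans the width: 1665.00 × 708.51.
The 5:3 canvas is width-limited in 2452×1839, giving 2452.00 × 1471.20; scale factor 1.4727.
Applying the same ×1.4727: 708.51 → 1043.40.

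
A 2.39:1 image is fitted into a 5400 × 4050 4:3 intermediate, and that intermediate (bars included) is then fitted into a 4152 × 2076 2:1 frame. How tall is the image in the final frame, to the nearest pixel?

2.39:1 in 5400×4050: fills the width, so the image is 5400.00 × 2259.41.
4:3 in 4152×2076: fills the height, so the intermediate becomes 2768.00 × 2076.00 — a scale of ×0.5126.
So the image's height is 2259.41 × 0.5126 ≈ 1158.16.

1158 px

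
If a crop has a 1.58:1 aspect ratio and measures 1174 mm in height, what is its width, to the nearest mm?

1855 mm

1174 × 1.580 = 1854.92.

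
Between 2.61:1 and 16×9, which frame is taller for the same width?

2.61 and 16×9 = 1.778; 2.61 > 1.778. The smaller width-to-height ratio is the taller frame.

16×9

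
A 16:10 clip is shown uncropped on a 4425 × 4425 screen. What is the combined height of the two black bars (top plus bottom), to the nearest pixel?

1659 px

16:10 is wider than square, so it spans the full width.
That makes the image 2765.62 px tall (4425 × 10/16).
4425 − 2765.62 = 1659.38 px of bars.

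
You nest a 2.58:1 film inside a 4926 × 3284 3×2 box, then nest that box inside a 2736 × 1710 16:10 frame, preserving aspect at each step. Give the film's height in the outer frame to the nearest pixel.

2.58:1 in 4926×3284: fills the width, so the film is 4926.00 × 1909.30.
3×2 in 2736×1710: fills the height, so the intermediate becomes 2565.00 × 1710.00 — a scale of ×0.5207.
So the film's height is 1909.30 × 0.5207 ≈ 994.19.

994 px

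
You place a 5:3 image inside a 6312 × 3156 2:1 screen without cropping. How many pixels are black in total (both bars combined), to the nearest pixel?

3320112 pixels

5:3 is narrower than 2:1, so it spans the full height.
That makes the image 5260.0000 px wide (3156 × 5/3).
Leftover width: 6312 − 5260.0000 = 1052.0000 px.
Bar area = 1052.0000 × 3156 ≈ 3320112 px.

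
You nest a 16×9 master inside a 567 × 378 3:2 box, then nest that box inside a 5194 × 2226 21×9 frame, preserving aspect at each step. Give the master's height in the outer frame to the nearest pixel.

1878 px

Inside the 567×378 canvas the master is width-limited at 567.00 × 318.94.
3:2 in 5194×2226: fills the height, so the intermediate becomes 3339.00 × 2226.00 — a scale of ×5.8889.
The master scales with it: height 318.94 × 5.8889 ≈ 1878.19.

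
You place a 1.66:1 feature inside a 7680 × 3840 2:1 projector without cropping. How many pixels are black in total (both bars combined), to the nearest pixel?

5013504 pixels

1.66:1 (1.660) < 2:1 (2.000), so the feature fills the height.
That makes the image 6374.4000 px wide (3840 × 1.660).
Leftover width: 7680 − 6374.4000 = 1305.6000 px.
Bar area = 1305.6000 × 3840 ≈ 5013504 px.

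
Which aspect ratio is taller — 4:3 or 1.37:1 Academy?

4:3 = 1.333 and 1.37; 1.37 > 1.333. The smaller width-to-height ratio is the taller frame.

4:3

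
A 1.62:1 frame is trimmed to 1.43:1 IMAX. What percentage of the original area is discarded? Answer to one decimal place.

11.7%

1.43:1 IMAX is narrower than 1.62:1, so the crop keeps the full height and trims the width.
(1.430)/(1.620) ≈ 0.883 of the area survives, leaving 11.73% discarded.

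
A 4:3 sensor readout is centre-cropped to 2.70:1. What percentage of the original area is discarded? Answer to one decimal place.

2.70:1 is wider than 4:3, so the crop keeps the full width and trims the height.
(1.333)/(2.700) ≈ 0.494 of the area survives, leaving 50.62% discarded.

50.6%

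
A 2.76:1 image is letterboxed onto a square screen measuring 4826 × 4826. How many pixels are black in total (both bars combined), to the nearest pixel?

Since 2.760 > 1.000, the image is width-limited.
Content height = 4826 / 2.760 ≈ 1748.5507 px.
Leftover height: 4826 − 1748.5507 = 3077.4493 px.
That's 3077.4493 × 4826 ≈ 14851770 black pixels.

14851770 pixels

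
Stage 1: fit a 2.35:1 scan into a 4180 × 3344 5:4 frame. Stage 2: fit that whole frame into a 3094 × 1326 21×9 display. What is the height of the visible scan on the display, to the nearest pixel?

Inside the 4180×3344 canvas the scan is width-limited at 4180.00 × 1778.72.
5:4 in 3094×1326: fills the height, so the intermediate becomes 1657.50 × 1326.00 — a scale of ×0.3965.
The scan scales with it: height 1778.72 × 0.3965 ≈ 705.32.

705 px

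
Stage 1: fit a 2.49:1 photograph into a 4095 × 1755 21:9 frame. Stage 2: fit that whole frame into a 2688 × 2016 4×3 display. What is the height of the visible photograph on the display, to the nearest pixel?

1080 px

2.49:1 in 4095×1755: fills the width, so the photograph is 4095.00 × 1644.58.
Second fit — the 21:9 canvas into 2688×2016 spans the width: 2688.00 × 1152.00 (×0.6564 from 4095×1755).
Applying the same ×0.6564: 1644.58 → 1079.52.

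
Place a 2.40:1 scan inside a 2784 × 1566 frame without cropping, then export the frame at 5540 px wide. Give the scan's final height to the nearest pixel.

2308 px

In the 2784×1566 frame the scan fills the width: height = 2784 / 2.400 ≈ 1160.00 px.
The frame scales by 5540/2784 = 1.9899; 1160.00 × 1.9899 ≈ 2308.33 px.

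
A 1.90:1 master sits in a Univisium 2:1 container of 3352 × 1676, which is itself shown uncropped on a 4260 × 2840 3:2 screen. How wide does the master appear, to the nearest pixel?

1.90:1 in 3352×1676: fills the height, so the master is 3184.40 × 1676.00.
Univisium 2:1 in 4260×2840: fills the width, so the intermediate becomes 4260.00 × 2130.00 — a scale of ×1.2709.
Applying the same ×1.2709: 3184.40 → 4047.00.

4047 px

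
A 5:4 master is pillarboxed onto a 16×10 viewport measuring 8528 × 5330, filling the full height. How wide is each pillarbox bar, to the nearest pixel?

933 px

That makes the image 6662.50 px wide (5330 × 5/4).
Leftover width: 8528 − 6662.50 = 1865.50 px → 932.75 each side.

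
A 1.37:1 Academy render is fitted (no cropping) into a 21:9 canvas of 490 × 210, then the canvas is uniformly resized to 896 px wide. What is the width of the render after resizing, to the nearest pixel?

In the 490×210 frame the render fills the height: width = 210 × 1.370 ≈ 287.70 px.
Resizing to 896 px wide multiplies everything by 1.8286: 287.70 → 526.08 px.

526 px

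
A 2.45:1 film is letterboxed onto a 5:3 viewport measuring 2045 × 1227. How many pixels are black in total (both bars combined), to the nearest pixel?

802266 pixels

Since 2.450 > 1.667, the film is width-limited.
Content height = 2045 / 2.450 ≈ 834.6939 px.
1227 − 834.6939 = 392.3061 px of bars.
That's 392.3061 × 2045 ≈ 802266 black pixels.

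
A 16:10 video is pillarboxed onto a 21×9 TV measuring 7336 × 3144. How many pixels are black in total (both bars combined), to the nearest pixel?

7248806 pixels

16:10 is narrower than 21×9, so it spans the full height.
The video is 3144 × 16/10 ≈ 5030.4000 px wide.
7336 − 5030.4000 = 2305.6000 px of bars.
That's 2305.6000 × 3144 ≈ 7248806 black pixels.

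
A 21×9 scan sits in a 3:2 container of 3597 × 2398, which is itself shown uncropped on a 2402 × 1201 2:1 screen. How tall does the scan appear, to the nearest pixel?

Inside the 3597×2398 canvas the scan is width-limited at 3597.00 × 1541.57.
Second fit — the 3:2 canvas into 2402×1201 spans the height: 1801.50 × 1201.00 (×0.5008 from 3597×2398).
Applying the same ×0.5008: 1541.57 → 772.07.

772 px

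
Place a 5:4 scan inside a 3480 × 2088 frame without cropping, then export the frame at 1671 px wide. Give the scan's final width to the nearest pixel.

1253 px

In the 3480×2088 frame the scan fills the height: width = 2088 × 5/4 ≈ 2610.00 px.
Resizing to 1671 px wide multiplies everything by 0.4802: 2610.00 → 1253.25 px.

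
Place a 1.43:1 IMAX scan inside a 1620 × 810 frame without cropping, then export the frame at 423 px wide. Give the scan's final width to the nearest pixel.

302 px

In the 1620×810 frame the scan fills the height: width = 810 × 1.430 ≈ 1158.30 px.
Resizing to 423 px wide multiplies everything by 0.2611: 1158.30 → 302.44 px.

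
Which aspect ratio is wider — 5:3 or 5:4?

5:3

5:3 = 1.667 and 5:4 = 1.25; 1.667 > 1.25.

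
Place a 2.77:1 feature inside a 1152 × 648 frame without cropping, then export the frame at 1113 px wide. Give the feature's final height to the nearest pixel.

At 1152×648 the feature is width-limited, so height = 1152 / 2.770 ≈ 415.88 px.
Resizing to 1113 px wide multiplies everything by 0.9661: 415.88 → 401.81 px.

402 px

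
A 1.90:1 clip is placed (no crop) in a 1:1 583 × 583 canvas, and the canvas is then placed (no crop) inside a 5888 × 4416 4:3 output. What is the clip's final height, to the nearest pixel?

2324 px

1.90:1 in 583×583: fills the width, so the clip is 583.00 × 306.84.
1:1 in 5888×4416: fills the height, so the intermediate becomes 4416.00 × 4416.00 — a scale of ×7.5746.
Applying the same ×7.5746: 306.84 → 2324.21.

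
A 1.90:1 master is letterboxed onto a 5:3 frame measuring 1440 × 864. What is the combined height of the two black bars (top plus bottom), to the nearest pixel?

1.90:1 (1.900) > 5:3 (1.667), so the master fills the width.
That makes the image 757.89 px tall (1440 / 1.900).
864 − 757.89 = 106.11 px of bars.

106 px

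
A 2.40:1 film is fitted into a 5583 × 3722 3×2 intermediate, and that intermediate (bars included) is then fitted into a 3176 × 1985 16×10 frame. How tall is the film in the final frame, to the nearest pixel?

Inside the 5583×3722 canvas the film is width-limited at 5583.00 × 2326.25.
The 3×2 canvas is height-limited in 3176×1985, giving 2977.50 × 1985.00; scale factor 0.5333.
Applying the same ×0.5333: 2326.25 → 1240.62.

1241 px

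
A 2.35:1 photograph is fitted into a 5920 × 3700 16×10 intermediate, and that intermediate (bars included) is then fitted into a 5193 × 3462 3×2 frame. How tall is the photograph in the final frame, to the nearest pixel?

First fit — 2.35:1 into 5920×3700 spans the width: 5920.00 × 2519.15.
Second fit — the 16×10 canvas into 5193×3462 spans the width: 5193.00 × 3245.62 (×0.8772 from 5920×3700).
The photograph scales with it: height 2519.15 × 0.8772 ≈ 2209.79.

2210 px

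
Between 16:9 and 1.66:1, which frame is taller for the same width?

16:9 = 1.778 and 1.66; 1.778 > 1.66. The smaller width-to-height ratio is the taller frame.

1.66:1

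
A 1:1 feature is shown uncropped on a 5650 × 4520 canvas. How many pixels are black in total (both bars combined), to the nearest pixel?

5107600 pixels

Since 1.000 < 1.250, the feature is height-limited.
The feature is 4520 × 1/1 ≈ 4520.0000 px wide.
Black = 5650 − 4520.0000 = 1130.0000 px.
That's 1130.0000 × 4520 ≈ 5107600 black pixels.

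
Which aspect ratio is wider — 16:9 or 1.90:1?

1.90:1

16:9 = 1.778 and 1.9; 1.9 > 1.778.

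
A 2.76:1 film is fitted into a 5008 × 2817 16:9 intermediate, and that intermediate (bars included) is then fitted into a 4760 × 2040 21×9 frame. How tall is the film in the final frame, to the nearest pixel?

Inside the 5008×2817 canvas the film is width-limited at 5008.00 × 1814.49.
Second fit — the 16:9 canvas into 4760×2040 spans the height: 3626.67 × 2040.00 (×0.7242 from 5008×2817).
So the film's height is 1814.49 × 0.7242 ≈ 1314.01.

1314 px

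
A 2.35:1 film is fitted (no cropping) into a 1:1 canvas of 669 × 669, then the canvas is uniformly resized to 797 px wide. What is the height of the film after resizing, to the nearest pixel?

Fitted into 669×669, the film spans the width; its height is 669 / 2.350 ≈ 284.68 px.
The frame scales by 797/669 = 1.1913; 284.68 × 1.1913 ≈ 339.15 px.

339 px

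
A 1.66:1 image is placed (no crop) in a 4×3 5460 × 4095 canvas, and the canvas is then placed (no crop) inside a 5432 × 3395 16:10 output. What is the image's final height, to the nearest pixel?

2727 px

1.66:1 in 5460×4095: fills the width, so the image is 5460.00 × 3289.16.
Second fit — the 4×3 canvas into 5432×3395 spans the height: 4526.67 × 3395.00 (×0.8291 from 5460×4095).
So the image's height is 3289.16 × 0.8291 ≈ 2726.91.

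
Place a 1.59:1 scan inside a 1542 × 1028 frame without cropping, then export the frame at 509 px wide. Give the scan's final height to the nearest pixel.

At 1542×1028 the scan is width-limited, so height = 1542 / 1.590 ≈ 969.81 px.
The frame scales by 509/1542 = 0.3301; 969.81 × 0.3301 ≈ 320.13 px.

320 px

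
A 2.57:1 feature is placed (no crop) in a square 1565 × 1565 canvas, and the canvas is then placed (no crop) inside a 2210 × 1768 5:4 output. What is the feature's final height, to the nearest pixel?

Inside the 1565×1565 canvas the feature is width-limited at 1565.00 × 608.95.
The square canvas is height-limited in 2210×1768, giving 1768.00 × 1768.00; scale factor 1.1297.
So the feature's height is 608.95 × 1.1297 ≈ 687.94.

688 px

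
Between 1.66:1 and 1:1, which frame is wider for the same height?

1.66:1

1.66 and 1; 1.66 > 1.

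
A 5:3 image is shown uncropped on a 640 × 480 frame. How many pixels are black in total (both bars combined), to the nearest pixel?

61440 pixels

5:3 is wider than 4:3, so it spans the full width.
Content height = 640 × 3/5 ≈ 384.0000 px.
Black = 480 − 384.0000 = 96.0000 px.
Bar area = 96.0000 × 640 ≈ 61440 px.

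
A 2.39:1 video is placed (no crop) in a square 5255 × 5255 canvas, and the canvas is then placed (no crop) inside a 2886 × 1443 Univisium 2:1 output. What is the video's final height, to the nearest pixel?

First fit — 2.39:1 into 5255×5255 spans the width: 5255.00 × 2198.74.
Second fit — the square canvas into 2886×1443 spans the height: 1443.00 × 1443.00 (×0.2746 from 5255×5255).
So the video's height is 2198.74 × 0.2746 ≈ 603.77.

604 px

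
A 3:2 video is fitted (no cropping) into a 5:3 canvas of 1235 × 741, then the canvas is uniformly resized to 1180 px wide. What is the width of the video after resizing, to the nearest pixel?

1062 px

Fitted into 1235×741, the video spans the height; its width is 741 × 3/2 ≈ 1111.50 px.
Scaling 1235 → 1180 is ×0.9555, so the width becomes 1111.50 × 0.9555 ≈ 1062.00 px.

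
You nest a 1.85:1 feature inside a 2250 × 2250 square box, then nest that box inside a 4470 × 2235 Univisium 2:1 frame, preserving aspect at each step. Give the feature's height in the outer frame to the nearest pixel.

1208 px

1.85:1 in 2250×2250: fills the width, so the feature is 2250.00 × 1216.22.
square in 4470×2235: fills the height, so the intermediate becomes 2235.00 × 2235.00 — a scale of ×0.9933.
Applying the same ×0.9933: 1216.22 → 1208.11.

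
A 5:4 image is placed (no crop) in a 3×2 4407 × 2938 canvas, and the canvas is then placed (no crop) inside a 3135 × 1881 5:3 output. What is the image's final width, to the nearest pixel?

5:4 in 4407×2938: fills the height, so the image is 3672.50 × 2938.00.
Second fit — the 3×2 canvas into 3135×1881 spans the height: 2821.50 × 1881.00 (×0.6402 from 4407×2938).
So the image's width is 3672.50 × 0.6402 ≈ 2351.25.

2351 px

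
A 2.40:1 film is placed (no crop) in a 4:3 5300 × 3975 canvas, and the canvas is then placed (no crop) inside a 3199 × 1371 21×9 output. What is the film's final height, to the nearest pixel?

2.40:1 in 5300×3975: fills the width, so the film is 5300.00 × 2208.33.
4:3 in 3199×1371: fills the height, so the intermediate becomes 1828.00 × 1371.00 — a scale of ×0.3449.
The film scales with it: height 2208.33 × 0.3449 ≈ 761.67.

762 px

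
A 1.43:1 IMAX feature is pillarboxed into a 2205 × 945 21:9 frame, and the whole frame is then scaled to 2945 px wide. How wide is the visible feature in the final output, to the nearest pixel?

1805 px

In the 2205×945 frame the feature fills the height: width = 945 × 1.430 ≈ 1351.35 px.
Resizing to 2945 px wide multiplies everything by 1.3356: 1351.35 → 1804.86 px.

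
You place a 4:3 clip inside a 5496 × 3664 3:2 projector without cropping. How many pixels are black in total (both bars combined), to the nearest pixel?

4:3 (1.333) < 3:2 (1.500), so the clip fills the height.
The clip is 3664 × 4/3 ≈ 4885.3333 px wide.
Black = 5496 − 4885.3333 = 610.6667 px.
Across the 3664-px span: 610.6667 × 3664 ≈ 2237483 px.

2237483 pixels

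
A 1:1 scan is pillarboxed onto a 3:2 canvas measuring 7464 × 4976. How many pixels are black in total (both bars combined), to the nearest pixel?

1:1 is narrower than 3:2, so it spans the full height.
That makes the image 4976.0000 px wide (4976 × 1/1).
7464 − 4976.0000 = 2488.0000 px of bars.
Across the 4976-px span: 2488.0000 × 4976 ≈ 12380288 px.

12380288 pixels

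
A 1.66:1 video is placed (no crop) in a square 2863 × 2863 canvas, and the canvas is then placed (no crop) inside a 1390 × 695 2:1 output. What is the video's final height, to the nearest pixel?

1.66:1 in 2863×2863: fills the width, so the video is 2863.00 × 1724.70.
The square canvas is height-limited in 1390×695, giving 695.00 × 695.00; scale factor 0.2428.
Applying the same ×0.2428: 1724.70 → 418.67.

419 px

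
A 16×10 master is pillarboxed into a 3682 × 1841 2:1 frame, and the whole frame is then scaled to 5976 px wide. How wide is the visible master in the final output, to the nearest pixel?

Fitted into 3682×1841, the master spans the height; its width is 1841 × 16/10 ≈ 2945.60 px.
Scaling 3682 → 5976 is ×1.6230, so the width becomes 2945.60 × 1.6230 ≈ 4780.80 px.

4781 px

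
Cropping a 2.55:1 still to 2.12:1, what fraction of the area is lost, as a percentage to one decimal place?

16.9%

2.12:1 is narrower than 2.55:1, so the crop keeps the full height and trims the width.
Area ratio = (2.120)/(2.550) = 83.14%; the remaining 16.86% is cropped out.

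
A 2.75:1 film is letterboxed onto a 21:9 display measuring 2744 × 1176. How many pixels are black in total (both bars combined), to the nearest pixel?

488931 pixels

2.75:1 (2.750) > 21:9 (2.333), so the film fills the width.
That makes the image 997.8182 px tall (2744 / 2.750).
Black = 1176 − 997.8182 = 178.1818 px.
That's 178.1818 × 2744 ≈ 488931 black pixels.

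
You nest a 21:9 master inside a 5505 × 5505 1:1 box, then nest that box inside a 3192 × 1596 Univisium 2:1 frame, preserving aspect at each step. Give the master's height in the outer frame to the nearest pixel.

684 px

First fit — 21:9 into 5505×5505 spans the width: 5505.00 × 2359.29.
Second fit — the 1:1 canvas into 3192×1596 spans the height: 1596.00 × 1596.00 (×0.2899 from 5505×5505).
Applying the same ×0.2899: 2359.29 → 684.00.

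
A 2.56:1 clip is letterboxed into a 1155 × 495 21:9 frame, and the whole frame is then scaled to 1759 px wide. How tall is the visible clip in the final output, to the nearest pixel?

In the 1155×495 frame the clip fills the width: height = 1155 / 2.560 ≈ 451.17 px.
Scaling 1155 → 1759 is ×1.5229, so the height becomes 451.17 × 1.5229 ≈ 687.11 px.

687 px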